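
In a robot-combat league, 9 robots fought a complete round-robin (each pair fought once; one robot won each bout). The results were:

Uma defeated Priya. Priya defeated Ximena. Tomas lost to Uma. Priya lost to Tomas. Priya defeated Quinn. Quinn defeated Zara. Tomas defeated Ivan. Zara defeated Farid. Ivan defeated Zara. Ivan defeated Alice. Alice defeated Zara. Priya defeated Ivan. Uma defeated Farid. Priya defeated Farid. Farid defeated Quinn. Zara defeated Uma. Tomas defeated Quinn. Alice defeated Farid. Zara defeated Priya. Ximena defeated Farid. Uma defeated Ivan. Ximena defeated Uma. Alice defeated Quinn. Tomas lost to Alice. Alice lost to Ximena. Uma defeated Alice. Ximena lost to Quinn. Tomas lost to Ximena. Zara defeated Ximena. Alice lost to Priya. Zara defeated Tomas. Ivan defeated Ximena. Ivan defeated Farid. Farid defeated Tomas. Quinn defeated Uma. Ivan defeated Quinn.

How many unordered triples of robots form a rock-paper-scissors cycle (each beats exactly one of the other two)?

Win totals: Zara 5, Farid 2, Tomas 3, Priya 5, Alice 4, Ivan 5, Ximena 4, Uma 5, Quinn 3.
A robot with w wins dominates both others in C(w,2) triples; summing gives 10 + 1 + 3 + 10 + 6 + 10 + 6 + 10 + 3 = 59 transitive triples.
Total triples C(9,3) = 84, so cyclic triples = 84 − 59 = 25.

25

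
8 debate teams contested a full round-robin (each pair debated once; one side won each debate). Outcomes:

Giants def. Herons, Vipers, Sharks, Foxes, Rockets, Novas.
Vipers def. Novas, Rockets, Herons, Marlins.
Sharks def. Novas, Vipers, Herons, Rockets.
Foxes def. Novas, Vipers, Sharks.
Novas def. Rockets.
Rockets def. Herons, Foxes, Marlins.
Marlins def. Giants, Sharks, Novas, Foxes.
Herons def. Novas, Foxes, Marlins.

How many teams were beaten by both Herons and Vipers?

2

Herons beat: Novas, Foxes, Marlins.
Vipers beat: Rockets, Novas, Herons, Marlins.
Both beat: Novas, Marlins — 2.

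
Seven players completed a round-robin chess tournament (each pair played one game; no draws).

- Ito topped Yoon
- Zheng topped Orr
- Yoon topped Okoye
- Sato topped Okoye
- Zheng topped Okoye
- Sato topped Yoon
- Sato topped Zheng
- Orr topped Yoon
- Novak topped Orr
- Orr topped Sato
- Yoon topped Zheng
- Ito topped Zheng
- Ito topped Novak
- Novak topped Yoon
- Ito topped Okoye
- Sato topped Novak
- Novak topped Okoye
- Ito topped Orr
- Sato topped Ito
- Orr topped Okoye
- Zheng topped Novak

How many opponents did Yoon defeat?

2

Yoon's results: beat Zheng, Okoye; lost to Sato, Novak, Orr, Ito.
That is 2 wins.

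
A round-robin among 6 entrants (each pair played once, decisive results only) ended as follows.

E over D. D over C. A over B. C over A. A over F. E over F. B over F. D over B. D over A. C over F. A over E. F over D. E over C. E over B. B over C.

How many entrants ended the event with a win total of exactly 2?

Win totals: A 3, B 2, C 2, D 3, E 4, F 1.
Exactly 2: B, C — 2 entrants.

2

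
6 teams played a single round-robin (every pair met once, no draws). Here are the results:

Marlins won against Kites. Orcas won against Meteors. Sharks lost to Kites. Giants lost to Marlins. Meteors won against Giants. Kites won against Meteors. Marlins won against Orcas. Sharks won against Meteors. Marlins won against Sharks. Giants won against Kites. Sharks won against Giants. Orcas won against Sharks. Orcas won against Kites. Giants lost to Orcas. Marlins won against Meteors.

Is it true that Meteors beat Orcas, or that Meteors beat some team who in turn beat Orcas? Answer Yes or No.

No

Meteors did not beat Orcas directly.
Meteors beat Giants, but each of them lost to Orcas. No two-step path.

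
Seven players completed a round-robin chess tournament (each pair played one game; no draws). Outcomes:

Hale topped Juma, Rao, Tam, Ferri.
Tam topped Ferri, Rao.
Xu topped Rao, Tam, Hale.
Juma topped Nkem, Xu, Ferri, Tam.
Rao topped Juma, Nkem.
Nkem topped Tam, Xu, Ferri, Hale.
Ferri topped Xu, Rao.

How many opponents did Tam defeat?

Tam's results: beat Rao, Ferri; lost to Nkem, Hale, Xu, Juma.
That is 2 wins.

2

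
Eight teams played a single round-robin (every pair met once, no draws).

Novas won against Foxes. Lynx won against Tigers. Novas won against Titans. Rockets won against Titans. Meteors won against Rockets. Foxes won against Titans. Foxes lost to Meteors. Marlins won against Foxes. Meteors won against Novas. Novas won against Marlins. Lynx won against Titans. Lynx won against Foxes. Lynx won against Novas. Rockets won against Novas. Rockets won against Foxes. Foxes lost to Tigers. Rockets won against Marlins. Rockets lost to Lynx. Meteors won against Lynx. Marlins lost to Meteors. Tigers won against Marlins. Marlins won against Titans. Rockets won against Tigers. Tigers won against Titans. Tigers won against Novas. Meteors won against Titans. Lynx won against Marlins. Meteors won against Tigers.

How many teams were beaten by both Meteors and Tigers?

4

Meteors beat: Tigers, Titans, Foxes, Novas, Lynx, Marlins, Rockets.
Tigers beat: Titans, Foxes, Novas, Marlins.
Both beat: Titans, Foxes, Novas, Marlins — 4.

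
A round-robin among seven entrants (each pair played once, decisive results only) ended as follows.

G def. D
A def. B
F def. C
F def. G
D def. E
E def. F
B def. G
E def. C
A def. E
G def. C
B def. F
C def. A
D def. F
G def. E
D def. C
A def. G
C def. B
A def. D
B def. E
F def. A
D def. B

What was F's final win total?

F's results: beat A, C, G; lost to B, D, E.
That is 3 wins.

3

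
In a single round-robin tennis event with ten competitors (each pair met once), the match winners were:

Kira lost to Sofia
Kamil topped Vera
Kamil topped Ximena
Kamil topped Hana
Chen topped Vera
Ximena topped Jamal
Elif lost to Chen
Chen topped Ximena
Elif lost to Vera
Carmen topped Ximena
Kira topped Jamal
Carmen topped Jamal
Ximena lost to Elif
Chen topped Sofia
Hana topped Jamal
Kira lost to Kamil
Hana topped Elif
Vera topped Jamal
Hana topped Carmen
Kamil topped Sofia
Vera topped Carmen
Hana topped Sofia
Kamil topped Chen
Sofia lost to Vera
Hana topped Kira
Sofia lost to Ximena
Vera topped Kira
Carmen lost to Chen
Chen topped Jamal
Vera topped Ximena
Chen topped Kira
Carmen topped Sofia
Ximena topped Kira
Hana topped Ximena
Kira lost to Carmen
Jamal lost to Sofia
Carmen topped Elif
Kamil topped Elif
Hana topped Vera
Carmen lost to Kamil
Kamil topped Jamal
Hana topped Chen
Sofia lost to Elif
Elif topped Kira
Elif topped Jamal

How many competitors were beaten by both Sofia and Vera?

2

Sofia beat: Jamal, Kira.
Vera beat: Elif, Ximena, Carmen, Jamal, Kira, Sofia.
Both beat: Jamal, Kira — 2.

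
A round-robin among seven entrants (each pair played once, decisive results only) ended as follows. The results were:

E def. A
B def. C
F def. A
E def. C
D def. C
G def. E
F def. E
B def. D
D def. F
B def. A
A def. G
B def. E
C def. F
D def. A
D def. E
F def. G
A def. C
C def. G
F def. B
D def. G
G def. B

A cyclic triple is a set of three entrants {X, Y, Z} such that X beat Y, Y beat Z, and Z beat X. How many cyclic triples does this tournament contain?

Win totals: A 2, B 4, C 2, D 5, E 2, F 4, G 2.
An entrant with w wins dominates both others in C(w,2) triples; summing gives 1 + 6 + 1 + 10 + 1 + 6 + 1 = 26 transitive triples.
Total triples C(7,3) = 35, so cyclic triples = 35 − 26 = 9.

9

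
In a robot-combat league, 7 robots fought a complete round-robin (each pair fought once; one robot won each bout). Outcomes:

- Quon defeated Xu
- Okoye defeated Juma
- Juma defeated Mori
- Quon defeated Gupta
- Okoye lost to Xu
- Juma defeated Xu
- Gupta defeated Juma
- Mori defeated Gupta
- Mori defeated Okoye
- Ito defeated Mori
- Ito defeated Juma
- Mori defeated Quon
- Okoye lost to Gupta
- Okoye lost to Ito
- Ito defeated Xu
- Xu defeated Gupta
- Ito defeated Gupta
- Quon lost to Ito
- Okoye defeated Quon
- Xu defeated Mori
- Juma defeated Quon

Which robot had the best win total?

Win totals: Okoye 2, Quon 2, Gupta 2, Juma 3, Xu 3, Ito 6, Mori 3.
Ito leads with 6 wins (next highest: 3).

Ito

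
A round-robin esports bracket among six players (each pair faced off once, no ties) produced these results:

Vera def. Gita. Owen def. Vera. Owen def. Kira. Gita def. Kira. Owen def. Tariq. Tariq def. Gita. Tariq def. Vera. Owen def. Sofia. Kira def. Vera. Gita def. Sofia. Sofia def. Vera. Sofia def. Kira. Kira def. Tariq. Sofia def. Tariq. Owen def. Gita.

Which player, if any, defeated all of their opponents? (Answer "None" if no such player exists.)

Owen

Owen has 5 wins out of 5 opponents — a perfect record.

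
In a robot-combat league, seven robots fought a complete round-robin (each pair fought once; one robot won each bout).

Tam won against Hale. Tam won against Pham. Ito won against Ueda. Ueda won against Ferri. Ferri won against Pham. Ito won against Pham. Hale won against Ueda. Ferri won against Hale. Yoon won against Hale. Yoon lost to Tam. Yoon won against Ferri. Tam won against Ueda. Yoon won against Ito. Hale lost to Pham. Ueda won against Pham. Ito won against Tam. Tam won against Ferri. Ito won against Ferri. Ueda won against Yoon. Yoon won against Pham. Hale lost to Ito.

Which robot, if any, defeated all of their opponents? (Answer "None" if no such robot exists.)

Highest win total is Tam with 5 (out of 6 possible).
Tam lost to Ito, so no robot went undefeated.

None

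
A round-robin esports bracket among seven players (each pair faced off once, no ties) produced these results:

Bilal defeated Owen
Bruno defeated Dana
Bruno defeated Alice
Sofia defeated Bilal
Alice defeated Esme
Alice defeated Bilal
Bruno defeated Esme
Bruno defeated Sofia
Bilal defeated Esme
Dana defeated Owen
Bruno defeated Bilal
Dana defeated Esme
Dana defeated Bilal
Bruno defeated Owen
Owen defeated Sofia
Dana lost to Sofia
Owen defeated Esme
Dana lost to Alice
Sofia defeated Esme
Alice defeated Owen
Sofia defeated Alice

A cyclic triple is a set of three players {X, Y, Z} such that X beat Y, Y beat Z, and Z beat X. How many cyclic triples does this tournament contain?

Win totals: Alice 4, Owen 2, Sofia 4, Esme 0, Bilal 2, Bruno 6, Dana 3.
A player with w wins dominates both others in C(w,2) triples; summing gives 6 + 1 + 6 + 0 + 1 + 15 + 3 = 32 transitive triples.
Total triples C(7,3) = 35, so cyclic triples = 35 − 32 = 3.

3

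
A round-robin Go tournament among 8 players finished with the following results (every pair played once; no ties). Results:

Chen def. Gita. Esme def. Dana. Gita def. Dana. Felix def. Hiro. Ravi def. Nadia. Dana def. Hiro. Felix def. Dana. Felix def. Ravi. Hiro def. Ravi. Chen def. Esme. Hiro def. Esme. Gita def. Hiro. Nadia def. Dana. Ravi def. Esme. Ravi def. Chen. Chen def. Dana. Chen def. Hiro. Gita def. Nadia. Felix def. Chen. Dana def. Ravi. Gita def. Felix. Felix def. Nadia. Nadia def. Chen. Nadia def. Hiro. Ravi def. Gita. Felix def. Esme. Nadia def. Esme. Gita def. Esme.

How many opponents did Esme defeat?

1

Esme's results: beat Dana; lost to Ravi, Chen, Gita, Nadia, Felix, Hiro.
That is 1 win.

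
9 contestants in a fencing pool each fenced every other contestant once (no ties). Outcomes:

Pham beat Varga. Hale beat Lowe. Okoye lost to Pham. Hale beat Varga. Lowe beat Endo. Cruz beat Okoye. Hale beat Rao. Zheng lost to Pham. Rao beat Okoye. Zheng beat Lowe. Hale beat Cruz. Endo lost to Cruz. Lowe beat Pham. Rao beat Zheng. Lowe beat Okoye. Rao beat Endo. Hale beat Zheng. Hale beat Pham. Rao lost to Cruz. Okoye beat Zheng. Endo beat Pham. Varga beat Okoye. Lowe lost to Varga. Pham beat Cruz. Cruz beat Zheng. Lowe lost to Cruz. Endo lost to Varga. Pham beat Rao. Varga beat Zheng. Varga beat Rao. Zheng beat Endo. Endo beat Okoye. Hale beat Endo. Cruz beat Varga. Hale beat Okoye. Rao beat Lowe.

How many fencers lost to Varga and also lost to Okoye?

Varga beat: Endo, Rao, Zheng, Lowe, Okoye.
Okoye beat: Zheng.
Both beat: Zheng — 1.

1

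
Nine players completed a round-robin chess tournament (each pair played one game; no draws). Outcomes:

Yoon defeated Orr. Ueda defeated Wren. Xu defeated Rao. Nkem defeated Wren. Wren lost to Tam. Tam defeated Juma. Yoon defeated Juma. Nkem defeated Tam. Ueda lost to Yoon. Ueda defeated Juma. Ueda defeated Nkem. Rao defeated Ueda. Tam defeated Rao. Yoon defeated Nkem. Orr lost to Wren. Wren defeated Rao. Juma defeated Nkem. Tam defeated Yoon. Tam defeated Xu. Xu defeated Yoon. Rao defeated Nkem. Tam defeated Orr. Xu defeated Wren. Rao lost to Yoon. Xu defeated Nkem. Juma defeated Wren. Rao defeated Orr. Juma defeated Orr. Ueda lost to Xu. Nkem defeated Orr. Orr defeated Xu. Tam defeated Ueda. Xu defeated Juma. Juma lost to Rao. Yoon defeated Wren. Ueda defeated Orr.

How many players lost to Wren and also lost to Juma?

Wren beat: Rao, Orr.
Juma beat: Nkem, Orr, Wren.
Both beat: Orr — 1.

1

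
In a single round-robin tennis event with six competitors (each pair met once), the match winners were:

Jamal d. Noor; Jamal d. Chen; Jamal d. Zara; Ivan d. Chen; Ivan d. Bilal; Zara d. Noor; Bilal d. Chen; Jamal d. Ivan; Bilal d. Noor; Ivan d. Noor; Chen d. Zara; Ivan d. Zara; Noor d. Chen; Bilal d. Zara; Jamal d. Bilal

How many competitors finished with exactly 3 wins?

1

Win totals: Chen 1, Bilal 3, Jamal 5, Ivan 4, Noor 1, Zara 1.
Exactly 3: Bilal — 1 competitor.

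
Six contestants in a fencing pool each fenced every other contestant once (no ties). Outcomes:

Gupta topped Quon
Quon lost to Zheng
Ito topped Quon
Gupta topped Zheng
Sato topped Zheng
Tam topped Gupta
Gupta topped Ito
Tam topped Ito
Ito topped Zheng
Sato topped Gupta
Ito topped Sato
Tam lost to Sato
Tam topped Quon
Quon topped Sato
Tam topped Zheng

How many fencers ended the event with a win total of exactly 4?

Win totals: Sato 3, Quon 1, Tam 4, Zheng 1, Ito 3, Gupta 3.
Exactly 4: Tam — 1 fencer.

1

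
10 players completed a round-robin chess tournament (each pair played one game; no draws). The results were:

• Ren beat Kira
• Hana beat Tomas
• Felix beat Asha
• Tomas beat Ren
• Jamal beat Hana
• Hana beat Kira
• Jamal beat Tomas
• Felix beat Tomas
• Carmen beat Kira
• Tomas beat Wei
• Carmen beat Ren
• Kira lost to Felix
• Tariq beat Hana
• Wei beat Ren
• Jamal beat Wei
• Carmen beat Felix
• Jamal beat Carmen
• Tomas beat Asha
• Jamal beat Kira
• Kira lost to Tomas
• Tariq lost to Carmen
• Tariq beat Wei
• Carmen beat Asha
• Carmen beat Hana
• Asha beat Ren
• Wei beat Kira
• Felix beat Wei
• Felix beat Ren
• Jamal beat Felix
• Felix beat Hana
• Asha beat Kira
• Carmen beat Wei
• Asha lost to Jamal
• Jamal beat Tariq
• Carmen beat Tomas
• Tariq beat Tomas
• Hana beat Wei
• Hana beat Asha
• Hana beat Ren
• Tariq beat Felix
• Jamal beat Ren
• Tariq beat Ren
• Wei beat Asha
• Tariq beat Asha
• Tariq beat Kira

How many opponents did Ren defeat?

Ren's results: beat Kira; lost to Tomas, Asha, Felix, Jamal, Carmen, Tariq, Wei, Hana.
That is 1 win.

1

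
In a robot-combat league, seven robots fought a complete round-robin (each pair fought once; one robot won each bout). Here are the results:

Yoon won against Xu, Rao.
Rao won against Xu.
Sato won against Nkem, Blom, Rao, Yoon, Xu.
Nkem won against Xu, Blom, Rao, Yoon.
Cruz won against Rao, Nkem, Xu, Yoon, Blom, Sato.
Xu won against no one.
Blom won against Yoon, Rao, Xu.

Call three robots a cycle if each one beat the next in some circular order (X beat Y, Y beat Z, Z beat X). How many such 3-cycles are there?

Win totals: Rao 1, Nkem 4, Cruz 6, Blom 3, Xu 0, Sato 5, Yoon 2.
A robot with w wins dominates both others in C(w,2) triples; summing gives 0 + 6 + 15 + 3 + 0 + 10 + 1 = 35 transitive triples.
Total triples C(7,3) = 35, so cyclic triples = 35 − 35 = 0.

0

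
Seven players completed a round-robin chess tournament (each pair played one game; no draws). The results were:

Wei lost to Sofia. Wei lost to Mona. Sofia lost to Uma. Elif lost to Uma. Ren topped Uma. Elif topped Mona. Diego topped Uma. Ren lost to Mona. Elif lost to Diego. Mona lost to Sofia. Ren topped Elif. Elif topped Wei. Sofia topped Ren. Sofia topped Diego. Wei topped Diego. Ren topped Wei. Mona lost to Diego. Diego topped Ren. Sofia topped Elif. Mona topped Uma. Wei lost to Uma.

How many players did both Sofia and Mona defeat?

2

Sofia beat: Mona, Diego, Wei, Ren, Elif.
Mona beat: Uma, Wei, Ren.
Both beat: Wei, Ren — 2.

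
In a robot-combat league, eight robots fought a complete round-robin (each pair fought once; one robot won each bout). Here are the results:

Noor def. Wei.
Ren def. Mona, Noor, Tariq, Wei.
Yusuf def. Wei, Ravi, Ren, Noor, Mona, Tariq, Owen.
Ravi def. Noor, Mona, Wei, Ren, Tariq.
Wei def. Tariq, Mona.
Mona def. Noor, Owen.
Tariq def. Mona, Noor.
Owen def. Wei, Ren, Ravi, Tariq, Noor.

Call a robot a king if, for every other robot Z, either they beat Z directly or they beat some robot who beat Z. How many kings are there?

1

Wei cannot reach Ravi, Ren, Yusuf in two steps.
Mona cannot reach Yusuf in two steps.
Ravi cannot reach Yusuf in two steps.
Owen cannot reach Yusuf in two steps.
Ren cannot reach Ravi, Yusuf in two steps.
Yusuf reaches everyone (king).
Noor cannot reach Ravi, Owen, Ren, Yusuf in two steps.
Tariq cannot reach Ravi, Ren, Yusuf in two steps.
Kings: Yusuf — 1.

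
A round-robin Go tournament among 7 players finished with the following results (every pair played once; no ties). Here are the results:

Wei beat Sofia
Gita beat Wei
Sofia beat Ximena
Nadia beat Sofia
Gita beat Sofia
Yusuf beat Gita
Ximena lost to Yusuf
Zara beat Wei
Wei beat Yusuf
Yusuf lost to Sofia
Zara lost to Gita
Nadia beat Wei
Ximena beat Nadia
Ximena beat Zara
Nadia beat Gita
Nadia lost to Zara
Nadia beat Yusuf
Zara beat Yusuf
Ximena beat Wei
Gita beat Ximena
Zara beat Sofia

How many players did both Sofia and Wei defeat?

Sofia beat: Yusuf, Ximena.
Wei beat: Yusuf, Sofia.
Both beat: Yusuf — 1.

1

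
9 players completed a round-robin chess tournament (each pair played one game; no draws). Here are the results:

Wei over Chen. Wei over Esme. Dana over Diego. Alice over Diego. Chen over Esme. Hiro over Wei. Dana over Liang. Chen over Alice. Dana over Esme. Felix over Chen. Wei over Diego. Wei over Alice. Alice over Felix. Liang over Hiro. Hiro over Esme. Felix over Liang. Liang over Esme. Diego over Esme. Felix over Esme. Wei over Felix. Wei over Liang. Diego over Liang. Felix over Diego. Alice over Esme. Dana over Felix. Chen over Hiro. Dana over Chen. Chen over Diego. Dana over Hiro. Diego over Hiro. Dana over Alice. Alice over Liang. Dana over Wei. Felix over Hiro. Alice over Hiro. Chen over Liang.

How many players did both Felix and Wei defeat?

4

Felix beat: Liang, Hiro, Esme, Diego, Chen.
Wei beat: Liang, Alice, Esme, Felix, Diego, Chen.
Both beat: Liang, Esme, Diego, Chen — 4.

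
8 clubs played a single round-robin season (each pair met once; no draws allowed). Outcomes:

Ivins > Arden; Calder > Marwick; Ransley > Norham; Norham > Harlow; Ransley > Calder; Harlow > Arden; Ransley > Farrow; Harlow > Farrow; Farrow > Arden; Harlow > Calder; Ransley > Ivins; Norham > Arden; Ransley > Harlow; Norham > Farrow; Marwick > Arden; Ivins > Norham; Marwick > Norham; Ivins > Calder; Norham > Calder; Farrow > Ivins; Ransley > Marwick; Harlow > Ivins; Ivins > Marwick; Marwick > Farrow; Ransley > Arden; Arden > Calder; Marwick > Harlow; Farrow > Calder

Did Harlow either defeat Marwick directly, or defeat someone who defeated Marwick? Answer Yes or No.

Harlow did not beat Marwick directly.
Harlow beat Ivins, Arden, Farrow, Calder. Of those, Ivins beat Marwick.

Yes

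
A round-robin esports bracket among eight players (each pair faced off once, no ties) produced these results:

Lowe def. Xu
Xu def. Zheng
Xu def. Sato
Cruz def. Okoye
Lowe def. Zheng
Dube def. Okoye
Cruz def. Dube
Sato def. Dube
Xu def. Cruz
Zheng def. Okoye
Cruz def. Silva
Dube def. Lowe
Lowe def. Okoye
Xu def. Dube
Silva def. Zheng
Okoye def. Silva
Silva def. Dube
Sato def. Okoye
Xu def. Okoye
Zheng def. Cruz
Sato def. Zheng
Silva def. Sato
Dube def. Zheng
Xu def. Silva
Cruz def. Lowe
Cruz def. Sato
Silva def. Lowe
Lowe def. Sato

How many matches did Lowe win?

Lowe's results: beat Zheng, Okoye, Xu, Sato; lost to Dube, Silva, Cruz.
That is 4 wins.

4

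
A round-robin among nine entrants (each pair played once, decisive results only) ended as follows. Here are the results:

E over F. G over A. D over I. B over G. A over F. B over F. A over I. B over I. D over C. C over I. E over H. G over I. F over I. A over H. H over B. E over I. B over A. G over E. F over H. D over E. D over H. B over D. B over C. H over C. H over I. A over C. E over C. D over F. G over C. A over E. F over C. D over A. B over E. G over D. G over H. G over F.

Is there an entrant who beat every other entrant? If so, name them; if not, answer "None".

None

Highest win total is G with 7 (out of 8 possible).
G lost to B, so no entrant went undefeated.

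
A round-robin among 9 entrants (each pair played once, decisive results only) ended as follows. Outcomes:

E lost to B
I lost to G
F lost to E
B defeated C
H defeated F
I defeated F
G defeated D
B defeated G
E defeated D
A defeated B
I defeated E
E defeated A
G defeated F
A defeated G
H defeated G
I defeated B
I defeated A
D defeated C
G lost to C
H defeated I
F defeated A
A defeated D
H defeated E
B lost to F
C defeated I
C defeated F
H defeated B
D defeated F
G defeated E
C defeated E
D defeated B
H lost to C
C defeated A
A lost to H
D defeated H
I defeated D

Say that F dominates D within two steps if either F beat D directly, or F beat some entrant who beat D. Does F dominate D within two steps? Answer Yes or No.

F did not beat D directly.
F beat A, B. Of those, A beat D.

Yes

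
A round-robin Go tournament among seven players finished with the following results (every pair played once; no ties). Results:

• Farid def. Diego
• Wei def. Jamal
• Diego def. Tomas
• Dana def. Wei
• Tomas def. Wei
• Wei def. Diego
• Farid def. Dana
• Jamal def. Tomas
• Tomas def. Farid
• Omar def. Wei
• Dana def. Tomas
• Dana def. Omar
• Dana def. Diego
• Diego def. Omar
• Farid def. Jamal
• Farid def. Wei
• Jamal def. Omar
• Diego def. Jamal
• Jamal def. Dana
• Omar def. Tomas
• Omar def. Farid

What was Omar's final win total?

3

Omar's results: beat Wei, Farid, Tomas; lost to Dana, Jamal, Diego.
That is 3 wins.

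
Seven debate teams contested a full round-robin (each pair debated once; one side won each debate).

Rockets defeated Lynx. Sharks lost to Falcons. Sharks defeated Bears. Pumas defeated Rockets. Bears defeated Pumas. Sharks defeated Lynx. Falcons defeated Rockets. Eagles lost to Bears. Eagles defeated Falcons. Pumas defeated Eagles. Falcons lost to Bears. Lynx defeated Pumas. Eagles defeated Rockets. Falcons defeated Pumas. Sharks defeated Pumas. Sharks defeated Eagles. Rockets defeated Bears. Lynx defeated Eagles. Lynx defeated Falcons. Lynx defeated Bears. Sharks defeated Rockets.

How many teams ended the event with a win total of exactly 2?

Win totals: Eagles 2, Bears 3, Pumas 2, Sharks 5, Lynx 4, Rockets 2, Falcons 3.
Exactly 2: Eagles, Pumas, Rockets — 3 teams.

3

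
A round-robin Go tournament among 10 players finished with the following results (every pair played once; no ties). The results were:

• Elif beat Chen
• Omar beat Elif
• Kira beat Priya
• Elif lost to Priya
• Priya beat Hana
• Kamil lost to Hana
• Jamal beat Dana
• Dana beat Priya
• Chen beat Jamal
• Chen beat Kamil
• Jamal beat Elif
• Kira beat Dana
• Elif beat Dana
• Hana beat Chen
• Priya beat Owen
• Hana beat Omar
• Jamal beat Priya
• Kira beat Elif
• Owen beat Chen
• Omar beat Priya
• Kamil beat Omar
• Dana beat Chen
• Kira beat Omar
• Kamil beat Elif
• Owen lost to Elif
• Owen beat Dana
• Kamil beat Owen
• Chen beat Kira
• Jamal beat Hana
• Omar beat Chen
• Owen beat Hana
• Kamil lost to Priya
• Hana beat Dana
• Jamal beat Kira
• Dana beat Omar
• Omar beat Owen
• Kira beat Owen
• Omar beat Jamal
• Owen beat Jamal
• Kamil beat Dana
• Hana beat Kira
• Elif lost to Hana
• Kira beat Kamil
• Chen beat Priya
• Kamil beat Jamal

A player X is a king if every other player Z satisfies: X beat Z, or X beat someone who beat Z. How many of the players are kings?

10

Kamil reaches everyone (king).
Omar reaches everyone (king).
Owen reaches everyone (king).
Chen reaches everyone (king).
Elif reaches everyone (king).
Priya reaches everyone (king).
Kira reaches everyone (king).
Hana reaches everyone (king).
Dana reaches everyone (king).
Jamal reaches everyone (king).
Kings: Kamil, Omar, Owen, Chen, Elif, Priya, Kira, Hana, Dana, Jamal — 10.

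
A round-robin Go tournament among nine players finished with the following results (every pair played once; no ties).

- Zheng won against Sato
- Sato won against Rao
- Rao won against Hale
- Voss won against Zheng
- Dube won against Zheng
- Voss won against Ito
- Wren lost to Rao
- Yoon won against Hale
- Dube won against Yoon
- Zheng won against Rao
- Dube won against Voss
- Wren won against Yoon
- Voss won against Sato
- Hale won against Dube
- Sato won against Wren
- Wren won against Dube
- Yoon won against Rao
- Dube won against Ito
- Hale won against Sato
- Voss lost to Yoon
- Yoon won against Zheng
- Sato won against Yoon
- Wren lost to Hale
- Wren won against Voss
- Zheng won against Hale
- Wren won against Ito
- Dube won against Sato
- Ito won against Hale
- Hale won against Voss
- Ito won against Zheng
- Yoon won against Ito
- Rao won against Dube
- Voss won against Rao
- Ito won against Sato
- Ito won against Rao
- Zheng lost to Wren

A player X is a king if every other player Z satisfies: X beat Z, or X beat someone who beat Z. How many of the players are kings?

8

Voss reaches everyone (king).
Ito reaches everyone (king).
Yoon reaches everyone (king).
Dube reaches everyone (king).
Sato reaches everyone (king).
Wren reaches everyone (king).
Zheng cannot reach Ito in two steps.
Rao reaches everyone (king).
Hale reaches everyone (king).
Kings: Voss, Ito, Yoon, Dube, Sato, Wren, Rao, Hale — 8.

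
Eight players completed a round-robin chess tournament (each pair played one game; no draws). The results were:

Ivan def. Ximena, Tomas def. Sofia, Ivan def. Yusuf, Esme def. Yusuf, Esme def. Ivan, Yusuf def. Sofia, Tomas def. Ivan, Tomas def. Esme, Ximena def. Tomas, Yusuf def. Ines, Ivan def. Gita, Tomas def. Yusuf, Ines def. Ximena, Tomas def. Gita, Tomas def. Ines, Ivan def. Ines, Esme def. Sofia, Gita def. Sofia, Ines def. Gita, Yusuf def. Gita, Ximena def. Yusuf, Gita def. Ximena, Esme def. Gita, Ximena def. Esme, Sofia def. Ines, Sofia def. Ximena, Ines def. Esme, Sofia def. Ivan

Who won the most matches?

Tomas

Win totals: Ines 3, Tomas 6, Ximena 3, Ivan 4, Esme 4, Yusuf 3, Gita 2, Sofia 3.
Tomas leads with 6 wins (next highest: 4).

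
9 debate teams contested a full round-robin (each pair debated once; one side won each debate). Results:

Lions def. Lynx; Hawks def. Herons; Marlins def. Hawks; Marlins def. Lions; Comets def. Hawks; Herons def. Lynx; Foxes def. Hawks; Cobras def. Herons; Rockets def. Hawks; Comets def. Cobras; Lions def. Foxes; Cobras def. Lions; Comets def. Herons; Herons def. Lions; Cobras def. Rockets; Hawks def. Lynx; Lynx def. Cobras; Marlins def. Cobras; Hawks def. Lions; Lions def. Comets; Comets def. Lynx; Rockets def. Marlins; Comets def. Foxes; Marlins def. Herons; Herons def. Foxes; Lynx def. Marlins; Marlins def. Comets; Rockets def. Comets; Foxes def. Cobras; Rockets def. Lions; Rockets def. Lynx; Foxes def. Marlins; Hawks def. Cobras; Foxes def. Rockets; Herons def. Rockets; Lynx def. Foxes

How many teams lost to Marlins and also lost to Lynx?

1

Marlins beat: Lions, Herons, Hawks, Cobras, Comets.
Lynx beat: Marlins, Cobras, Foxes.
Both beat: Cobras — 1.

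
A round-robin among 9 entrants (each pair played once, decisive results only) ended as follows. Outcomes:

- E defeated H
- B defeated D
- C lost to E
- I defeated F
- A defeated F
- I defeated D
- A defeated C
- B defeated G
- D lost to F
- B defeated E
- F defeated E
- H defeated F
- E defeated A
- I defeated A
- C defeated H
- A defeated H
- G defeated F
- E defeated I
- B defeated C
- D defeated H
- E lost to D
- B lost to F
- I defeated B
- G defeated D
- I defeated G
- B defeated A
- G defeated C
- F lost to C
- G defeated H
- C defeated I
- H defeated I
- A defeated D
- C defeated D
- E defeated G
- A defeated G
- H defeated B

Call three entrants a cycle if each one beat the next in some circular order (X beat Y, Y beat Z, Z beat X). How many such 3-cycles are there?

Win totals: A 5, B 5, C 4, D 2, E 5, F 3, G 4, H 3, I 5.
An entrant with w wins dominates both others in C(w,2) triples; summing gives 10 + 10 + 6 + 1 + 10 + 3 + 6 + 3 + 10 = 59 transitive triples.
Total triples C(9,3) = 84, so cyclic triples = 84 − 59 = 25.

25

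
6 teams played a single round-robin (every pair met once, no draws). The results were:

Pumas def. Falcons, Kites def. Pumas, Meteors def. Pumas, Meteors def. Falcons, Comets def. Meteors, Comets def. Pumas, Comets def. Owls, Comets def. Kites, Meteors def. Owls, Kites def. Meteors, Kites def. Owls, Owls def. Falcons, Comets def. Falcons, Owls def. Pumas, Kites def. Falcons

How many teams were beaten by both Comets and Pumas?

1

Comets beat: Owls, Kites, Pumas, Falcons, Meteors.
Pumas beat: Falcons.
Both beat: Falcons — 1.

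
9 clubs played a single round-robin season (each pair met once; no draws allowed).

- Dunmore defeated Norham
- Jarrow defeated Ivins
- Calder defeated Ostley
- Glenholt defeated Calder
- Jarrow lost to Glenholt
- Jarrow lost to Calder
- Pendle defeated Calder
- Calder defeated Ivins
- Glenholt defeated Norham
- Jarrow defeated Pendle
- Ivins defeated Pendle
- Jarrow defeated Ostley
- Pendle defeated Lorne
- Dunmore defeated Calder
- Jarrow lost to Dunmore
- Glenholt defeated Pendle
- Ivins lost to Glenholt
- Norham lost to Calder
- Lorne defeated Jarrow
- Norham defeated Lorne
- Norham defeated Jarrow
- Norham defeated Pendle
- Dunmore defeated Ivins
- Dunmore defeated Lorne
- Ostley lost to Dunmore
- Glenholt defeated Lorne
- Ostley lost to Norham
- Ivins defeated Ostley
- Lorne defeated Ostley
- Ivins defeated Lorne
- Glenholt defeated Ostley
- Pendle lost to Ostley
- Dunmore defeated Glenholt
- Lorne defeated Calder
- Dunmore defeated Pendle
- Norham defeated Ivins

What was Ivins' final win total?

3

Ivins' results: beat Pendle, Ostley, Lorne; lost to Norham, Glenholt, Calder, Jarrow, Dunmore.
That is 3 wins.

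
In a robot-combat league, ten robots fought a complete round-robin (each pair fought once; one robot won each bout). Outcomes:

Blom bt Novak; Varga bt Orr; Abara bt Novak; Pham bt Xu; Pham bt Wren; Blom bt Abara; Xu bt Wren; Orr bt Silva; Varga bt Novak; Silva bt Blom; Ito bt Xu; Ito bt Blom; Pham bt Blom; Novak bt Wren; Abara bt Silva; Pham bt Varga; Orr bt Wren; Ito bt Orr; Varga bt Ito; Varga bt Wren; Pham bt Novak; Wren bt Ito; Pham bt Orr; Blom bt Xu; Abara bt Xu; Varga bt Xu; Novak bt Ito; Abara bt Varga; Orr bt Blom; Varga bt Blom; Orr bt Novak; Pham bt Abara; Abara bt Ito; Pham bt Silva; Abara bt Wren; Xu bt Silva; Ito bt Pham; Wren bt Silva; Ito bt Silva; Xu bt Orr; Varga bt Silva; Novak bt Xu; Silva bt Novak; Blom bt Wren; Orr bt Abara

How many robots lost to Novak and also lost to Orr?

1

Novak beat: Wren, Ito, Xu.
Orr beat: Silva, Novak, Wren, Blom, Abara.
Both beat: Wren — 1.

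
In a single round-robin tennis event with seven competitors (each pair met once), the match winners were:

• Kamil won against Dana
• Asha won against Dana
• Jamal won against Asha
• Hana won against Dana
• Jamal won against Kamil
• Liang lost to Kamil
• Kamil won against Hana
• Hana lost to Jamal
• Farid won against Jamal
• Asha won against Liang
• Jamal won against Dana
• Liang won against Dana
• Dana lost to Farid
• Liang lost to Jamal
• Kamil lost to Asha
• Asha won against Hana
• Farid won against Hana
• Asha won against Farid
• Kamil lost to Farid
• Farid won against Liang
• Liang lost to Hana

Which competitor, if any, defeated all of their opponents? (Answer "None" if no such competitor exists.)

Highest win total is Jamal with 5 (out of 6 possible).
Jamal lost to Farid, so no competitor went undefeated.

None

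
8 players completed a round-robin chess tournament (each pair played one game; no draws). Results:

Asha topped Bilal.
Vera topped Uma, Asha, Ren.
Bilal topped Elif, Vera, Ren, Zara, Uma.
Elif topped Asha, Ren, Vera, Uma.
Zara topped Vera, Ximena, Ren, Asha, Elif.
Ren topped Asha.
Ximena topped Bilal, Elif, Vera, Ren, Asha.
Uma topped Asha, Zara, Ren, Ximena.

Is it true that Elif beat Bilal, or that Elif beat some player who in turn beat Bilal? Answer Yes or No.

Yes

Elif did not beat Bilal directly.
Elif beat Ren, Uma, Asha, Vera. Of those, Asha beat Bilal.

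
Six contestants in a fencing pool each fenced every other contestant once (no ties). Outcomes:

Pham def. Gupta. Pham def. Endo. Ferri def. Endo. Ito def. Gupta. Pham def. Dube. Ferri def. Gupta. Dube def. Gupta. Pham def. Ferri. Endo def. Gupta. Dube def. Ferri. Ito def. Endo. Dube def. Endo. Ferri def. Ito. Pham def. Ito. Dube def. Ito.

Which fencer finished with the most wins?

Win totals: Ito 2, Pham 5, Ferri 3, Endo 1, Dube 4, Gupta 0.
Pham leads with 5 wins (next highest: 4).

Pham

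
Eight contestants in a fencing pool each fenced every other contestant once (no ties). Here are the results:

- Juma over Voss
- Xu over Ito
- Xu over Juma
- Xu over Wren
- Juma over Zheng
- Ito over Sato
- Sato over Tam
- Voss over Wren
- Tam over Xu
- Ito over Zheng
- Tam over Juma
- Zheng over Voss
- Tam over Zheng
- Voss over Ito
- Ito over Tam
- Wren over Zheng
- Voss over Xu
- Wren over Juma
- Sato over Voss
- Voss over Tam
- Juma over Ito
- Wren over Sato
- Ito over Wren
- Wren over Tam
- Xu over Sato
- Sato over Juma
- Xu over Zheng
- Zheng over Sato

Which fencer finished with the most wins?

Win totals: Juma 3, Xu 5, Sato 3, Voss 4, Wren 4, Tam 3, Zheng 2, Ito 4.
Xu leads with 5 wins (next highest: 4).

Xu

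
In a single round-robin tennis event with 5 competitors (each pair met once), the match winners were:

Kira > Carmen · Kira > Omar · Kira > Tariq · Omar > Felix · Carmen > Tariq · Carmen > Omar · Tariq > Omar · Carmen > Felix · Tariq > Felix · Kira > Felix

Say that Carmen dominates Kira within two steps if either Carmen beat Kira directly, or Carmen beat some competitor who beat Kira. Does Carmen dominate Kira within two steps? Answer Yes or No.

Carmen did not beat Kira directly.
Carmen beat Tariq, Omar, Felix, but each of them lost to Kira. No two-step path.

No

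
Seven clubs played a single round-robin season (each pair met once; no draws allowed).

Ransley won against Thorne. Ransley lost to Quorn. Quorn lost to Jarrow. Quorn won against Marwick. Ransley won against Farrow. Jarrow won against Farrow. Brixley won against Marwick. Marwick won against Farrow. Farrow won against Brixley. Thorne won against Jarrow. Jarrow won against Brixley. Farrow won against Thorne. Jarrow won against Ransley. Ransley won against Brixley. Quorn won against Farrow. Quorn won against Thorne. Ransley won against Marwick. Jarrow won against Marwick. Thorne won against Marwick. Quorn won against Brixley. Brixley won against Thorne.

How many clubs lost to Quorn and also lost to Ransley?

4

Quorn beat: Ransley, Marwick, Farrow, Thorne, Brixley.
Ransley beat: Marwick, Farrow, Thorne, Brixley.
Both beat: Marwick, Farrow, Thorne, Brixley — 4.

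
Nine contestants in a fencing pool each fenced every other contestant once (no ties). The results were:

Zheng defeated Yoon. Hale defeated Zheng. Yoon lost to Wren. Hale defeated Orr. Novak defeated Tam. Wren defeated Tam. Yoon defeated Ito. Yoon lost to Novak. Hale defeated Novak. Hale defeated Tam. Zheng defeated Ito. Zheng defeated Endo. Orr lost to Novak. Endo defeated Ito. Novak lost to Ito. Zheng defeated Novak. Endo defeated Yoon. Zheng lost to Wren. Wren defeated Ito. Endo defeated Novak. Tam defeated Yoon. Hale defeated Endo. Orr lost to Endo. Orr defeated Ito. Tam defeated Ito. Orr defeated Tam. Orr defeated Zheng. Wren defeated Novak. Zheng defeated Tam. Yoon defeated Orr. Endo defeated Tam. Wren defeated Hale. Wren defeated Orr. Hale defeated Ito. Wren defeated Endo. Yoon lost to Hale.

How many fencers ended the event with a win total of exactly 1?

Win totals: Orr 3, Hale 7, Zheng 5, Novak 3, Ito 1, Endo 5, Tam 2, Yoon 2, Wren 8.
Exactly 1: Ito — 1 fencer.

1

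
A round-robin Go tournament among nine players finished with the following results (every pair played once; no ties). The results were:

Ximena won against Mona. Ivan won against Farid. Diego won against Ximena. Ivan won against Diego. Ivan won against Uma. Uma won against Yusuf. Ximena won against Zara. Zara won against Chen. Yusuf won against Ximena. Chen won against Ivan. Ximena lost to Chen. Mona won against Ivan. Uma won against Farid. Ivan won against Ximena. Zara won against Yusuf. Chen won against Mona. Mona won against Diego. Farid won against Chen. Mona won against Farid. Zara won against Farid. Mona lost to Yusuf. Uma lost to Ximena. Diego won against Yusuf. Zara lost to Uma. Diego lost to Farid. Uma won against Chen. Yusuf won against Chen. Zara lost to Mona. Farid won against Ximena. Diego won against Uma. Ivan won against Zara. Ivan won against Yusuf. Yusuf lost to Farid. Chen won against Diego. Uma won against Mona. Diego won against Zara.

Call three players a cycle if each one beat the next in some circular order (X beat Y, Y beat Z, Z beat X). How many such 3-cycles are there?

Win totals: Farid 4, Ivan 6, Diego 4, Chen 4, Mona 4, Uma 5, Zara 3, Ximena 3, Yusuf 3.
A player with w wins dominates both others in C(w,2) triples; summing gives 6 + 15 + 6 + 6 + 6 + 10 + 3 + 3 + 3 = 58 transitive triples.
Total triples C(9,3) = 84, so cyclic triples = 84 − 58 = 26.

26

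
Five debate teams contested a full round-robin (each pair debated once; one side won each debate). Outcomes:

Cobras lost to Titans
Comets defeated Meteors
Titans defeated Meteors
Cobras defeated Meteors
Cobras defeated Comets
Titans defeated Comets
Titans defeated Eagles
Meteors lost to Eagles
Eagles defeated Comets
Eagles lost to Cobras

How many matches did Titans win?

Titans' results: beat Meteors, Eagles, Comets, Cobras; lost to no one.
That is 4 wins.

4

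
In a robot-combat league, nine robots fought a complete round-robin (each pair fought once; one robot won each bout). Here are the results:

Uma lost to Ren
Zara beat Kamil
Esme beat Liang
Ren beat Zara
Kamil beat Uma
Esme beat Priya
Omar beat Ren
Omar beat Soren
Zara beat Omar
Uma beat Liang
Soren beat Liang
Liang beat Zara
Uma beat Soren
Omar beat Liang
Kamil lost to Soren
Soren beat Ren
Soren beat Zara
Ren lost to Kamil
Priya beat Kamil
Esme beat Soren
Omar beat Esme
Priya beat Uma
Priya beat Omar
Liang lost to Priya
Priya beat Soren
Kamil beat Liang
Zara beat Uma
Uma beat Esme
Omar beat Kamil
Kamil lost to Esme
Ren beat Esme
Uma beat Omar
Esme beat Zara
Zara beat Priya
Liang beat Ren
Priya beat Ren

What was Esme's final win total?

5

Esme's results: beat Soren, Liang, Priya, Zara, Kamil; lost to Omar, Uma, Ren.
That is 5 wins.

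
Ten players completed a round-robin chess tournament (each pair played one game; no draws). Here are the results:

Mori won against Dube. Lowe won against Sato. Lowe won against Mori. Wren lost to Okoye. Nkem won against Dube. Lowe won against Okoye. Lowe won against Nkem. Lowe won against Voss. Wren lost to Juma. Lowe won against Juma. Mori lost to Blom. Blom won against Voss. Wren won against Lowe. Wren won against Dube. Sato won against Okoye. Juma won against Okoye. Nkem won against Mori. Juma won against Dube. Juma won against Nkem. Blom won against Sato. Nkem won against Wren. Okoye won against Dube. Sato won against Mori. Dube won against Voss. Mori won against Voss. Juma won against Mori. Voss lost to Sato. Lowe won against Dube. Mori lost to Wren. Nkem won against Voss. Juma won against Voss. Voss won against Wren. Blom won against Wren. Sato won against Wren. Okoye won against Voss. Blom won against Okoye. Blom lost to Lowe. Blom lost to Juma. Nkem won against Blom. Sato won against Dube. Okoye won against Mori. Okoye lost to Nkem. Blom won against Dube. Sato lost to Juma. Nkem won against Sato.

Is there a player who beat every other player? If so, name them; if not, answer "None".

None

Highest win total is Lowe with 8 (out of 9 possible).
Lowe lost to Wren, so no player went undefeated.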